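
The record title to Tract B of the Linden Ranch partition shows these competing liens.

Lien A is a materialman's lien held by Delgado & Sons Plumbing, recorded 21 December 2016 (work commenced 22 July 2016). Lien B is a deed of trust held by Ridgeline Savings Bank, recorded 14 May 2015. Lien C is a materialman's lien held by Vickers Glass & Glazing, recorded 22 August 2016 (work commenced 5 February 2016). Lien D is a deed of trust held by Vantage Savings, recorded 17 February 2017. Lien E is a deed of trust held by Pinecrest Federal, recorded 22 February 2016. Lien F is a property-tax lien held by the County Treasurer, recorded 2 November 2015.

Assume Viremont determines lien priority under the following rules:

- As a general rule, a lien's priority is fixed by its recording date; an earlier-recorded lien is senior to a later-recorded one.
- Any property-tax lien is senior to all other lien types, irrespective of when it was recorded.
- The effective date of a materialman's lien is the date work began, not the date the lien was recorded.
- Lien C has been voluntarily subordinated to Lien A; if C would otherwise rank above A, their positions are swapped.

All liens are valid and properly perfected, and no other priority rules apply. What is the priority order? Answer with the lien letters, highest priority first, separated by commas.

Adjusting effective dates: A is treated as recorded 22 July 2016, the work-commencement date; C's effective date is 5 February 2016, when work began.
F, as a property-tax lien, has superpriority and ranks first.
Ordering the rest by effective date: B (14 May 2015), C (5 February 2016), E (22 February 2016), A (22 July 2016), D (17 February 2017).
C is senior to A before the subordination, so the two trade places.

F, B, A, E, C, D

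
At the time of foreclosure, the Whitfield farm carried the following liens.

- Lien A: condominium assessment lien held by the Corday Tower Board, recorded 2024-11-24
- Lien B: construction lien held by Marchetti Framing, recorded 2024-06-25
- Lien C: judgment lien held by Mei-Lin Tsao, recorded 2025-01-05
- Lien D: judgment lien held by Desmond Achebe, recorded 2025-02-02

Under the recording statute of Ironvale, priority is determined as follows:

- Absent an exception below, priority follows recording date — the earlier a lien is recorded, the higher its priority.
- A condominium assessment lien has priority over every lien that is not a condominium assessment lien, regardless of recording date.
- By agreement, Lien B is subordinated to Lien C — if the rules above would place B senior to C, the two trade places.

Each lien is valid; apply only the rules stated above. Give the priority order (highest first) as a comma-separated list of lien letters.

A, C, B, D

A is a condominium assessment lien, so it outranks all other liens regardless of date.
Among the remaining liens, by effective date: B (2024-06-25), C (2025-01-05), D (2025-02-02).
B would otherwise be senior to C, so under the subordination agreement B and C exchange positions.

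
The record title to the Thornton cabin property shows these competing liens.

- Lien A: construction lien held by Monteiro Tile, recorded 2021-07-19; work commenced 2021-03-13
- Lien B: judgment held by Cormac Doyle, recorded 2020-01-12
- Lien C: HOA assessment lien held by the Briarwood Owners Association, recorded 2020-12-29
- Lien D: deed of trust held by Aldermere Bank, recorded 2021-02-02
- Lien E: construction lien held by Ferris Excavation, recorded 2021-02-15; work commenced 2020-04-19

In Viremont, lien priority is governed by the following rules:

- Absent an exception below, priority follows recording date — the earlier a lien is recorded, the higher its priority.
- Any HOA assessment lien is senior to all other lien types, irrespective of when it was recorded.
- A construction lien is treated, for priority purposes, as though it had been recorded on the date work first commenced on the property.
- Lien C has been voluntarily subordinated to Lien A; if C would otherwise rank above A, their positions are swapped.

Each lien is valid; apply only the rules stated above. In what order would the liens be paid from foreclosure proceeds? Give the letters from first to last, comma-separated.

Adjusting effective dates: A's effective date is 2021-03-13, when work began; E's effective date is 2020-04-19, when work began.
C is an HOA assessment lien and takes priority over every other lien.
Among the remaining liens, by effective date: B (2020-01-12), E (2020-04-19), D (2021-02-02), A (2021-03-13).
Because C would otherwise rank above A, the subordination swaps them.

A, B, E, D, C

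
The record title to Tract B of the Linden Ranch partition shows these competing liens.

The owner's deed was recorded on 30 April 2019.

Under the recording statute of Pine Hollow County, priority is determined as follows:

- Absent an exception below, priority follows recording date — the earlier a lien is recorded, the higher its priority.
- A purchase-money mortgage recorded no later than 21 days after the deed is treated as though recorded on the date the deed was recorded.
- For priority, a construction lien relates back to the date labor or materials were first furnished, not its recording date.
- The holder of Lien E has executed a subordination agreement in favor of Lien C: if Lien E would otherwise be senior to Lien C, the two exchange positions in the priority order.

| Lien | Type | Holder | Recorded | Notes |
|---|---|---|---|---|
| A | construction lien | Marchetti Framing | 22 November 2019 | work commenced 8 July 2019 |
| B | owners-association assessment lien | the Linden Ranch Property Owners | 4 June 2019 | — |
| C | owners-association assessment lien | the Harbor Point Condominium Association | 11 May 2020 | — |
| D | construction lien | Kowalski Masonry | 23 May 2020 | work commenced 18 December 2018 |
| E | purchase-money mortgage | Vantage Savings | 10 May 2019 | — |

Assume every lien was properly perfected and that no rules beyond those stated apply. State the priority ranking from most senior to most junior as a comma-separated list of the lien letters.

Effective dates: A relates back to 8 July 2019 (work commenced); D is treated as recorded 18 December 2018, the work-commencement date; E was recorded within the 21-day window, so its effective date is the deed date 30 April 2019.
By effective date, earliest first: D (18 December 2018), E (30 April 2019), B (4 June 2019), A (8 July 2019), C (11 May 2020).
E would otherwise be senior to C, so under the subordination agreement E and C exchange positions.

D, C, B, A, E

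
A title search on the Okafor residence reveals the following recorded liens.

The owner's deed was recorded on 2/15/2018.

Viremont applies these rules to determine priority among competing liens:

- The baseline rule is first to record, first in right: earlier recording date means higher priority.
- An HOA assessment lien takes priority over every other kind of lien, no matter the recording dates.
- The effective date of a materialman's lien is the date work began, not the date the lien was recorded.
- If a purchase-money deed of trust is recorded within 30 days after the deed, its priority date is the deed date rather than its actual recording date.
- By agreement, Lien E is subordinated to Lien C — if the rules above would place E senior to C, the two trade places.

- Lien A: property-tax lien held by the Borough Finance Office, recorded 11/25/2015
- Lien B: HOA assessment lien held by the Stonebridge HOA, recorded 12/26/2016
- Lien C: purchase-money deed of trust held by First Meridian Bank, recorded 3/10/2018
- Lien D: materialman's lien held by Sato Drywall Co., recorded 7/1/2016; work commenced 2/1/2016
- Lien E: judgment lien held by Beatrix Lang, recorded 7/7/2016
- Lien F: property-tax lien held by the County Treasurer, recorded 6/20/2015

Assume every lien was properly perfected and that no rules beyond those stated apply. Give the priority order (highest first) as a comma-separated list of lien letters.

B, F, A, D, C, E

Effective dates: C relates back to the deed date 2/15/2018; D relates back to 2/1/2016 (work commenced).
B, as an HOA assessment lien, has superpriority and ranks first.
Ordering the rest by effective date: F (6/20/2015), A (11/25/2015), D (2/1/2016), E (7/7/2016), C (2/15/2018).
Because E would otherwise rank above C, the subordination swaps them.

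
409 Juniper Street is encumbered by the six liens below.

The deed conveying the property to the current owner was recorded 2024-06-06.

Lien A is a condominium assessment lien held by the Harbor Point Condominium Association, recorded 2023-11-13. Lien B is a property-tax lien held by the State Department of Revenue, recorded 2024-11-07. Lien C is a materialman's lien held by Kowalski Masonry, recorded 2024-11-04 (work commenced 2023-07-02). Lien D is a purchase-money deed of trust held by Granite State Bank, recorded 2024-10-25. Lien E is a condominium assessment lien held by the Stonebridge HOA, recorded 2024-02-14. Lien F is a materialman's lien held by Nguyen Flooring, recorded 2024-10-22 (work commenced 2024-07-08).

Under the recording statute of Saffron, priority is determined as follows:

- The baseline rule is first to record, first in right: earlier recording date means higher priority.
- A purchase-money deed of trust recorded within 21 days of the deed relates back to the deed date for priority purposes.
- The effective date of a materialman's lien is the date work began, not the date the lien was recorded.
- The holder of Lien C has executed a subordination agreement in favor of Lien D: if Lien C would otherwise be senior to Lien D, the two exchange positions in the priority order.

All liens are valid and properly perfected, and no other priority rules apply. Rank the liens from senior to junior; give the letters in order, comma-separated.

D, A, E, F, C, B

Adjusting effective dates: C is treated as recorded 2023-07-02, the work-commencement date; D was recorded 141 days after the deed — beyond 21 days — so no relation-back applies; F's effective date is 2024-07-08, when work began.
Ordering by effective date: C (2023-07-02), A (2023-11-13), E (2024-02-14), F (2024-07-08), D (2024-10-25), B (2024-11-07).
C would otherwise be senior to D, so under the subordination agreement C and D exchange positions.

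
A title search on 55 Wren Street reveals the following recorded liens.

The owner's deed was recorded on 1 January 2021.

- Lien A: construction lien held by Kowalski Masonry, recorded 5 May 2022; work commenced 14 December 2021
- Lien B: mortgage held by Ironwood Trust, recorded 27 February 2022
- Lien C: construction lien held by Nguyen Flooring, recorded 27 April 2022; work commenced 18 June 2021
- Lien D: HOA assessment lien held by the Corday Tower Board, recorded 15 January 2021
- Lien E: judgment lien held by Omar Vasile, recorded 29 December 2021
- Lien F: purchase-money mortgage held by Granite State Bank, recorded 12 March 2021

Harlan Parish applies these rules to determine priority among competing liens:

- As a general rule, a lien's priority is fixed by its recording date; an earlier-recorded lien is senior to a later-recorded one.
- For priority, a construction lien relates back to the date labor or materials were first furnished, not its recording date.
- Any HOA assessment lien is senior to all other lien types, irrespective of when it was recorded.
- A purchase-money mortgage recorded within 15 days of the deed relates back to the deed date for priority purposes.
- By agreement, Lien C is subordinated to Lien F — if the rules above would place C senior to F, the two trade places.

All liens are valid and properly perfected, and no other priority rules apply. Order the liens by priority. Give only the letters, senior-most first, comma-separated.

D, F, C, A, E, B

First, effective dates: A's effective date is 14 December 2021, when work began; C's effective date is 18 June 2021, when work began; F was recorded 70 days after the deed, outside the 15-day window, so it keeps its recording date.
As an HOA assessment lien, D is senior to every other lien.
Among the remaining liens, by effective date: F (12 March 2021), C (18 June 2021), A (14 December 2021), E (29 December 2021), B (27 February 2022).
C already ranks below F; the subordination has no effect.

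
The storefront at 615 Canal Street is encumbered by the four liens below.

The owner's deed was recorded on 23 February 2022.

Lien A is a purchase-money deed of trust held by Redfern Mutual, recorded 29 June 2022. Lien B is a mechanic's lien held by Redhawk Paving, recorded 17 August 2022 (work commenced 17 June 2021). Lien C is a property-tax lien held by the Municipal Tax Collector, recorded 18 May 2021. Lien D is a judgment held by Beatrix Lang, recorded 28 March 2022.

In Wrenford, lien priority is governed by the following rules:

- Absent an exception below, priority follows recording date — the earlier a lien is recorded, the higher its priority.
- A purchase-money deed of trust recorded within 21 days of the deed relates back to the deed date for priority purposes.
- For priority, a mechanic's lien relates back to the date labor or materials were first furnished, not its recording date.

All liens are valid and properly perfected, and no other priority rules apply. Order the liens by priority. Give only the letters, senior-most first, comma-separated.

Effective dates: A missed the 21-day window (126 days after the deed), so its recording date stands; B is treated as recorded 17 June 2021, the work-commencement date.
Sorted by effective date: C (18 May 2021), B (17 June 2021), D (28 March 2022), A (29 June 2022).

C, B, D, A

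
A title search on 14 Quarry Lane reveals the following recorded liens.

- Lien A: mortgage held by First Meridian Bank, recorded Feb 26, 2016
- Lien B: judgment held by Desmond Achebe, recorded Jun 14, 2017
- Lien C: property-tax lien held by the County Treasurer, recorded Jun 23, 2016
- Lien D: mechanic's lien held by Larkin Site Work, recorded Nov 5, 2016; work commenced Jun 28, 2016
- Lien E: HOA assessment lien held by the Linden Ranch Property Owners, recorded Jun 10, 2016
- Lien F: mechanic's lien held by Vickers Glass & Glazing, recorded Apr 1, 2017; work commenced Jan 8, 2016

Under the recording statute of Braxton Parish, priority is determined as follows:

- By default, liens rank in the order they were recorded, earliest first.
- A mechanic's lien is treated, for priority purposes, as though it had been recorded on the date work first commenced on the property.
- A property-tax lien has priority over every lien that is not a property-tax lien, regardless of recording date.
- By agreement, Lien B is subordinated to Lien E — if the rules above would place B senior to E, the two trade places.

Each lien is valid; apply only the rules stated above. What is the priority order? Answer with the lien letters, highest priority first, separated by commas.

Adjusting effective dates: D is treated as recorded Jun 28, 2016, the work-commencement date; F's effective date is Jan 8, 2016, when work began.
C, as a property-tax lien, has superpriority and ranks first.
Remaining liens by effective date: F (Jan 8, 2016), A (Feb 26, 2016), E (Jun 10, 2016), D (Jun 28, 2016), B (Jun 14, 2017).
B is already junior to E, so the subordination agreement changes nothing.

C, F, A, E, D, B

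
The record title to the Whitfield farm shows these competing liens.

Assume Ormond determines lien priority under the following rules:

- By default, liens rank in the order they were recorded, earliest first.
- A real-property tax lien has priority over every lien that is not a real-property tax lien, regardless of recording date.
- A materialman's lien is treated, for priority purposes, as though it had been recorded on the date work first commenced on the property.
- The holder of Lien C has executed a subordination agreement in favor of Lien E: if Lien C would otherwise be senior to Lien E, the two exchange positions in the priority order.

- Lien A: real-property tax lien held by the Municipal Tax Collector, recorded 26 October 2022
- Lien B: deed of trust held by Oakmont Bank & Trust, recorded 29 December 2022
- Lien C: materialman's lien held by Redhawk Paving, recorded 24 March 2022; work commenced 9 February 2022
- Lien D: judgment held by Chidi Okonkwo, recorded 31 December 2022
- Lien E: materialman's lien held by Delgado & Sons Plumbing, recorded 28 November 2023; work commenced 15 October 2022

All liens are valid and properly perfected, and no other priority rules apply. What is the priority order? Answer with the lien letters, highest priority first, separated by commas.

A, E, C, B, D

Effective dates after the stated exceptions: C's effective date is 9 February 2022, when work began; E relates back to 15 October 2022 (work commenced).
A, as a real-property tax lien, has superpriority and ranks first.
Remaining liens by effective date: C (9 February 2022), E (15 October 2022), B (29 December 2022), D (31 December 2022).
C would otherwise be senior to E, so under the subordination agreement C and E exchange positions.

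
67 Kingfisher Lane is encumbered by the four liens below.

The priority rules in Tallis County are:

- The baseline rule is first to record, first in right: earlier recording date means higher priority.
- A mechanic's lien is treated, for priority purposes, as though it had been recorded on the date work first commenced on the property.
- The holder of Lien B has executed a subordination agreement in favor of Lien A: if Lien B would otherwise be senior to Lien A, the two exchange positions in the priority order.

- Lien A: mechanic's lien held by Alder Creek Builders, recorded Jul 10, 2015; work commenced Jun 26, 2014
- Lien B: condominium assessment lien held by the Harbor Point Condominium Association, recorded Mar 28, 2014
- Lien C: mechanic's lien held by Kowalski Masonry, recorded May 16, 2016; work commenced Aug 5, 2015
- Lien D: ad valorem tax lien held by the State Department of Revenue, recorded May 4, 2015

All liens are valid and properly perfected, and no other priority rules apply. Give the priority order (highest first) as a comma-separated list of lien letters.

Effective dates after the stated exceptions: A's effective date is Jun 26, 2014, when work began; C's effective date is Aug 5, 2015, when work began.
By effective date, earliest first: B (Mar 28, 2014), A (Jun 26, 2014), D (May 4, 2015), C (Aug 5, 2015).
B would otherwise be senior to A, so under the subordination agreement B and A exchange positions.

A, B, D, C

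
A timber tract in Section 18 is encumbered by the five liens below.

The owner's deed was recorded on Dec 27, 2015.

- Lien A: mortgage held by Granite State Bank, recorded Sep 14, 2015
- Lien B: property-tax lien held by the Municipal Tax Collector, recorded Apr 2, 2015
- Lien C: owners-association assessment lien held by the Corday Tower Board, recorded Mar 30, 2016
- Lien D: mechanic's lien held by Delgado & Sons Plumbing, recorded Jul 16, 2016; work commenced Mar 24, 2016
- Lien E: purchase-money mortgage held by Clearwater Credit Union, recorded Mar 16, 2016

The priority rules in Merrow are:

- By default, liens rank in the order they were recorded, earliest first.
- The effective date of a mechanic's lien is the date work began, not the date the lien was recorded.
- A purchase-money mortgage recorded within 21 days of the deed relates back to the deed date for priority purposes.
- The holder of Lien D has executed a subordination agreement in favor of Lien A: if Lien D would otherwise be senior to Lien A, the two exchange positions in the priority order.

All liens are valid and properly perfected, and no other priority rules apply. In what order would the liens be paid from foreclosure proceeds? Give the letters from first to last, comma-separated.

B, A, E, D, C

Effective dates after the stated exceptions: D relates back to Mar 24, 2016 (work commenced); E was recorded 80 days after the deed, outside the 21-day window, so it keeps its recording date.
Ordering by effective date: B (Apr 2, 2015), A (Sep 14, 2015), E (Mar 16, 2016), D (Mar 24, 2016), C (Mar 30, 2016).
D is already junior to A, so the subordination agreement changes nothing.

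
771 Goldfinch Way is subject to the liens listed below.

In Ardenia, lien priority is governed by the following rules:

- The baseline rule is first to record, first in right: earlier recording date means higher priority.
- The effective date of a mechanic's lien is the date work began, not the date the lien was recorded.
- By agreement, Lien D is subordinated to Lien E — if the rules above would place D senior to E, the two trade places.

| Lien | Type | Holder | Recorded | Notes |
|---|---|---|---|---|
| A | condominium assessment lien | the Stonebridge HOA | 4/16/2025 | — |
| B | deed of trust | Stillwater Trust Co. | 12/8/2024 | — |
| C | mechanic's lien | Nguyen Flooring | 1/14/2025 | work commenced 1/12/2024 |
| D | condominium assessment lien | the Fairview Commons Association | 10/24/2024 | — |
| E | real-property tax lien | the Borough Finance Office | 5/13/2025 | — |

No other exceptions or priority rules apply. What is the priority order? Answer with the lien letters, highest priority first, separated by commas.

C, E, B, A, D

Effective dates: C relates back to 1/12/2024 (work commenced).
By effective date, earliest first: C (1/12/2024), D (10/24/2024), B (12/8/2024), A (4/16/2025), E (5/13/2025).
The subordination applies — D was senior to E — so D and E swap.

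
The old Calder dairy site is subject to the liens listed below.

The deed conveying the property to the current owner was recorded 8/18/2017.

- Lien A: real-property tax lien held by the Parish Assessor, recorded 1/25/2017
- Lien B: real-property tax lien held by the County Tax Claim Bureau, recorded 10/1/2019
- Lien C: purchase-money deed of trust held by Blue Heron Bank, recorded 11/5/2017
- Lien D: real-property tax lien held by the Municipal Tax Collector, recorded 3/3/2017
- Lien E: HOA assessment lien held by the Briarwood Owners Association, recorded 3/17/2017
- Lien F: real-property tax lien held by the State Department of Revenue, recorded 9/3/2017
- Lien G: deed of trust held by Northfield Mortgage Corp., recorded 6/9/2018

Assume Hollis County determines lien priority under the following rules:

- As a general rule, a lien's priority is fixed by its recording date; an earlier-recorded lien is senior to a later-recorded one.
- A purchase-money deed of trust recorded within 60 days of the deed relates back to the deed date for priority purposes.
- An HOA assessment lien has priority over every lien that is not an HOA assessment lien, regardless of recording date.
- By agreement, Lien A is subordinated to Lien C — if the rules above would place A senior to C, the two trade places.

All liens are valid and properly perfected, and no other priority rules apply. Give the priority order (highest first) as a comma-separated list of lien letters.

E, C, D, F, A, G, B

First, effective dates: C missed the 60-day window (79 days after the deed), so its recording date stands.
E is an HOA assessment lien, so it outranks all other liens regardless of date.
Among the remaining liens, by effective date: A (1/25/2017), D (3/3/2017), F (9/3/2017), C (11/5/2017), G (6/9/2018), B (10/1/2019).
A is senior to C before the subordination, so the two trade places.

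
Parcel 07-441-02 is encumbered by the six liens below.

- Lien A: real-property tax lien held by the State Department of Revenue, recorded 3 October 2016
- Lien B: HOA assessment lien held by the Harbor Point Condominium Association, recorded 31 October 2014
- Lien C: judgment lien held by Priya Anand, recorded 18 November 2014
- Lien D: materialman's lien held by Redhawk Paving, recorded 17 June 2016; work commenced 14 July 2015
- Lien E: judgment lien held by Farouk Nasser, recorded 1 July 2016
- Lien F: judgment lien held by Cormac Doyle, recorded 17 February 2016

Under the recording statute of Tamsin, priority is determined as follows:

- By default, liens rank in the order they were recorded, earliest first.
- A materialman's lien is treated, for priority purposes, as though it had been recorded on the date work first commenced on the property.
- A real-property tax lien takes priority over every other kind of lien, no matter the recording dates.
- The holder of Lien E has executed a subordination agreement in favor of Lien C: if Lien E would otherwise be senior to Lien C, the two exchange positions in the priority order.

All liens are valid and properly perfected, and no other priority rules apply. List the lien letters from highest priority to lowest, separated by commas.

A, B, C, D, F, E

Effective dates: D is treated as recorded 14 July 2015, the work-commencement date.
A is a real-property tax lien, so it outranks all other liens regardless of date.
The other liens, earliest effective date first: B (31 October 2014), C (18 November 2014), D (14 July 2015), F (17 February 2016), E (1 July 2016).
E is already junior to C, so the subordination agreement changes nothing.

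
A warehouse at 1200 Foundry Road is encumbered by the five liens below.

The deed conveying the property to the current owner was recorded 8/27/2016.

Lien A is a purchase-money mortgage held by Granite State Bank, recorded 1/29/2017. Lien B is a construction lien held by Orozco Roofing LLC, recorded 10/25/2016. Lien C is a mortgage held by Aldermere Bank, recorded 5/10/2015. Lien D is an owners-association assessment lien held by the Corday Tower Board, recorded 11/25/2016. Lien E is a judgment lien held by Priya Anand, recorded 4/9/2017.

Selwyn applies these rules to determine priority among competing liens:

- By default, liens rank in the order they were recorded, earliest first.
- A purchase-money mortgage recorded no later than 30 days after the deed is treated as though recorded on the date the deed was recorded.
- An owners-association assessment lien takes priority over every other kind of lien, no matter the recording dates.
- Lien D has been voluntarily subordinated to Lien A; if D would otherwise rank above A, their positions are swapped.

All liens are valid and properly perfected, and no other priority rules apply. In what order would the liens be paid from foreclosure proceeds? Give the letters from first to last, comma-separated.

Adjusting effective dates: A was recorded 155 days after the deed, outside the 30-day window, so it keeps its recording date.
D, as an owners-association assessment lien, has superpriority and ranks first.
Among the remaining liens, by effective date: C (5/10/2015), B (10/25/2016), A (1/29/2017), E (4/9/2017).
Because D would otherwise rank above A, the subordination swaps them.

A, C, B, D, E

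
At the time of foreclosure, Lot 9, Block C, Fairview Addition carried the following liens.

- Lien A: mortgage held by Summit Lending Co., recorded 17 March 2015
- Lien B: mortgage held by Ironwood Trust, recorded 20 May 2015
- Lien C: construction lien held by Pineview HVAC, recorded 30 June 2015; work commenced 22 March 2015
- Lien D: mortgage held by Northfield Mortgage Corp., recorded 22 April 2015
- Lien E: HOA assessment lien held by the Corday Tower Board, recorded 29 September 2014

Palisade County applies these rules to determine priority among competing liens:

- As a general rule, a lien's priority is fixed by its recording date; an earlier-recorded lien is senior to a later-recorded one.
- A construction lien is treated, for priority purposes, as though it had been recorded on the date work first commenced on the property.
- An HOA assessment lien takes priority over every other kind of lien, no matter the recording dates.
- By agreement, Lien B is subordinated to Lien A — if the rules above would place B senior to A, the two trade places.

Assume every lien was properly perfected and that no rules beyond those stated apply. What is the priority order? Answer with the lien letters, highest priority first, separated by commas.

Adjusting effective dates: C relates back to 22 March 2015 (work commenced).
E, as an HOA assessment lien, has superpriority and ranks first.
Remaining liens by effective date: A (17 March 2015), C (22 March 2015), D (22 April 2015), B (20 May 2015).
Since B is not senior to A, the subordination leaves the order unchanged.

E, A, C, D, B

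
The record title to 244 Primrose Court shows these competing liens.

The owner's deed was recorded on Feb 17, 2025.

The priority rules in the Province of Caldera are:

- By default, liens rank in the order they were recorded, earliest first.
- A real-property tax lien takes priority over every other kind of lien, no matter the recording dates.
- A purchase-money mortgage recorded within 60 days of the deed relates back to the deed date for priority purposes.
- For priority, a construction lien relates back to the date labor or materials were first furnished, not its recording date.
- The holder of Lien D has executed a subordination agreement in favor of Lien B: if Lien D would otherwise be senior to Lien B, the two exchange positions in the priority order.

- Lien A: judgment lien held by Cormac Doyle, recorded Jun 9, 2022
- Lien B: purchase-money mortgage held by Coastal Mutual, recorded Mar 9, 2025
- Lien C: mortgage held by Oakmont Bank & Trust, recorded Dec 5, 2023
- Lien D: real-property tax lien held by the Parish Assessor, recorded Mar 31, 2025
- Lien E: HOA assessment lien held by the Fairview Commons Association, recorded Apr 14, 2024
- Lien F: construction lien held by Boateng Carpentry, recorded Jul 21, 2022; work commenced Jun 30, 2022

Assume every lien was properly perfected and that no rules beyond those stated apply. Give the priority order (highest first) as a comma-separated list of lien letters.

Effective dates: B relates back to the deed date Feb 17, 2025; F relates back to Jun 30, 2022 (work commenced).
D is a real-property tax lien and takes priority over every other lien.
Remaining liens by effective date: A (Jun 9, 2022), F (Jun 30, 2022), C (Dec 5, 2023), E (Apr 14, 2024), B (Feb 17, 2025).
The subordination applies — D was senior to B — so D and B swap.

B, A, F, C, E, D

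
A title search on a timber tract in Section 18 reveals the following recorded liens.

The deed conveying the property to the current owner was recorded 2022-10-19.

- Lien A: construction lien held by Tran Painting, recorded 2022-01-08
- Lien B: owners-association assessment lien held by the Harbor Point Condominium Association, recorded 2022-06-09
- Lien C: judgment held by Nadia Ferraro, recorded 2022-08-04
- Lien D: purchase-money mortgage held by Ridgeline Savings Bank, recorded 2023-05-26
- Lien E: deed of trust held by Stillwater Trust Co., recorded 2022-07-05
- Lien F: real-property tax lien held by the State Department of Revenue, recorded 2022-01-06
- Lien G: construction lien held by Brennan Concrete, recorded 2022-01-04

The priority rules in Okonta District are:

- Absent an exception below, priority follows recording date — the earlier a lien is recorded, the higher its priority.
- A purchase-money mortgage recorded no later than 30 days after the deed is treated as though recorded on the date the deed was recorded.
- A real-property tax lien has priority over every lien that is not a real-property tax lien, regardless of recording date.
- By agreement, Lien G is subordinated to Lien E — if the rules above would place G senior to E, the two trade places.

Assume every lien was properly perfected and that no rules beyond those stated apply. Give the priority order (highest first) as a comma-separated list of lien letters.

Effective dates after the stated exceptions: D was recorded 219 days after the deed, outside the 30-day window, so it keeps its recording date.
F is a real-property tax lien, so it outranks all other liens regardless of date.
The other liens, earliest effective date first: G (2022-01-04), A (2022-01-08), B (2022-06-09), E (2022-07-05), C (2022-08-04), D (2023-05-26).
Because G would otherwise rank above E, the subordination swaps them.

F, E, A, B, G, C, D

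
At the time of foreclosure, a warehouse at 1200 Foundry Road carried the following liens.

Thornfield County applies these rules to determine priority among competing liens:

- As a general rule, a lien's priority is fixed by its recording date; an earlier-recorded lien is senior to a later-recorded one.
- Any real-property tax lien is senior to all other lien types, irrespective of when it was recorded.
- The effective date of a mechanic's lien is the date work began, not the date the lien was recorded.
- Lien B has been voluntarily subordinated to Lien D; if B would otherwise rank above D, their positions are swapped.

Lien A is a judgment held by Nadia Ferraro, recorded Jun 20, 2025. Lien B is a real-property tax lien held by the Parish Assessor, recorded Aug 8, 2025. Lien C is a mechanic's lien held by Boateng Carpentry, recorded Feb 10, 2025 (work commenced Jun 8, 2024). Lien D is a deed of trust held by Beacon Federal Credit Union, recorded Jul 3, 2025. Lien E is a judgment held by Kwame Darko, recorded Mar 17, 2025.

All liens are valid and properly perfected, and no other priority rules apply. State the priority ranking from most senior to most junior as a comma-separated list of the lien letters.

D, C, E, A, B

Adjusting effective dates: C's effective date is Jun 8, 2024, when work began.
B, as a real-property tax lien, has superpriority and ranks first.
Remaining liens by effective date: C (Jun 8, 2024), E (Mar 17, 2025), A (Jun 20, 2025), D (Jul 3, 2025).
Because B would otherwise rank above D, the subordination swaps them.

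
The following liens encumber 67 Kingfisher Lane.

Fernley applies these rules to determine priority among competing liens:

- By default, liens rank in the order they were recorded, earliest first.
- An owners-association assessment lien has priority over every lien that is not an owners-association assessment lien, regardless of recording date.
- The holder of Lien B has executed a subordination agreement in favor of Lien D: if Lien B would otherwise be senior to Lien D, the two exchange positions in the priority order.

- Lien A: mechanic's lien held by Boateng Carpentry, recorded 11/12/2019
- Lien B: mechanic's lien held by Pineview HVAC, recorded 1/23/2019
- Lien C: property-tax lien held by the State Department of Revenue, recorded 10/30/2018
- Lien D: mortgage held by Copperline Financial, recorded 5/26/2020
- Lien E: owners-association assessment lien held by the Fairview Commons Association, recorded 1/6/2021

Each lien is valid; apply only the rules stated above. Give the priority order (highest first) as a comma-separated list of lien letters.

As an owners-association assessment lien, E is senior to every other lien.
Ordering the rest by effective date: C (10/30/2018), B (1/23/2019), A (11/12/2019), D (5/26/2020).
The subordination applies — B was senior to D — so B and D swap.

E, C, D, A, B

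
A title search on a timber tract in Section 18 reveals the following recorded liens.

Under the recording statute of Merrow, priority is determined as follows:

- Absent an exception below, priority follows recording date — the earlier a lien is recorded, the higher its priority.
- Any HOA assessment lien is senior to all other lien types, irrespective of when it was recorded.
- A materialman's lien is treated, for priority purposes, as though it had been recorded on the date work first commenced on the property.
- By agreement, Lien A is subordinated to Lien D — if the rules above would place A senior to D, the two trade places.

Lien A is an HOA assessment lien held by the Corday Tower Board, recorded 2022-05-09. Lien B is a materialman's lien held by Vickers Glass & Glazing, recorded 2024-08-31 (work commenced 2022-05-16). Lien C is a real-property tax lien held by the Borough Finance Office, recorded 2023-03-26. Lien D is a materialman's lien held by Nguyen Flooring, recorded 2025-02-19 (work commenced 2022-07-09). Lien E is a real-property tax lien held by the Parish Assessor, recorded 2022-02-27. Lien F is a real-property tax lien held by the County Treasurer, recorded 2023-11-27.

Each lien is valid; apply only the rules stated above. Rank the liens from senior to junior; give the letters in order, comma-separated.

First, effective dates: B is treated as recorded 2022-05-16, the work-commencement date; D is treated as recorded 2022-07-09, the work-commencement date.
A is an HOA assessment lien and takes priority over every other lien.
The other liens, earliest effective date first: E (2022-02-27), B (2022-05-16), D (2022-07-09), C (2023-03-26), F (2023-11-27).
The subordination applies — A was senior to D — so A and D swap.

D, E, B, A, C, F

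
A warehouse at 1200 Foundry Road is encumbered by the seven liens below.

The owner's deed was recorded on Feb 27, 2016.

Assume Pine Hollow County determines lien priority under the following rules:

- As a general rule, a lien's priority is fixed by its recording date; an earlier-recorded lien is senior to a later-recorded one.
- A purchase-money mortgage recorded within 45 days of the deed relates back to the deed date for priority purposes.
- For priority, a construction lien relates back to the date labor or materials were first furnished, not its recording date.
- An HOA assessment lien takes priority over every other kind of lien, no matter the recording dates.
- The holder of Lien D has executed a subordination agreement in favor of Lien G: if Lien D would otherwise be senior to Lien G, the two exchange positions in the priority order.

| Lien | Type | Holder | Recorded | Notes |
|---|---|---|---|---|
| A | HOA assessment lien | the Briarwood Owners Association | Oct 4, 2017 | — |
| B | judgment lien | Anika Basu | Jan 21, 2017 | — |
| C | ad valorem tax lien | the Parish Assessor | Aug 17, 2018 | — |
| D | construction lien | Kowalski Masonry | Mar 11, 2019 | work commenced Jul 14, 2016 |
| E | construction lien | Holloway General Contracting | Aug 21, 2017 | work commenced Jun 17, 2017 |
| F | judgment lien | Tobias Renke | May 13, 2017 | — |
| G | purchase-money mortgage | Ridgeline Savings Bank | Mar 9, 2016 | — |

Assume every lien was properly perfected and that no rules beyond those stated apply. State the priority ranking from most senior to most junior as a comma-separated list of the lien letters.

First, effective dates: D relates back to Jul 14, 2016 (work commenced); E relates back to Jun 17, 2017 (work commenced); G relates back to the deed date Feb 27, 2016.
As an HOA assessment lien, A is senior to every other lien.
Remaining liens by effective date: G (Feb 27, 2016), D (Jul 14, 2016), B (Jan 21, 2017), F (May 13, 2017), E (Jun 17, 2017), C (Aug 17, 2018).
D is already junior to G, so the subordination agreement changes nothing.

A, G, D, B, F, E, C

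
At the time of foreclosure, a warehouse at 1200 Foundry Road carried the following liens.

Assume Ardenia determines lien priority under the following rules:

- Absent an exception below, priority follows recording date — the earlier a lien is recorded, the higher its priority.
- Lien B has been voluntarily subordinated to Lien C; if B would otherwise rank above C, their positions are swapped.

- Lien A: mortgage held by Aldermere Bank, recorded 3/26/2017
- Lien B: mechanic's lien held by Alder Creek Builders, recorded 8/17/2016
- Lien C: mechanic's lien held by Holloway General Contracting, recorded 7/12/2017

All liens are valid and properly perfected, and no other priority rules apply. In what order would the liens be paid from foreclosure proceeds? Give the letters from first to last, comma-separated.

Sorted by effective date: B (8/17/2016), A (3/26/2017), C (7/12/2017).
B would otherwise be senior to C, so under the subordination agreement B and C exchange positions.

C, A, B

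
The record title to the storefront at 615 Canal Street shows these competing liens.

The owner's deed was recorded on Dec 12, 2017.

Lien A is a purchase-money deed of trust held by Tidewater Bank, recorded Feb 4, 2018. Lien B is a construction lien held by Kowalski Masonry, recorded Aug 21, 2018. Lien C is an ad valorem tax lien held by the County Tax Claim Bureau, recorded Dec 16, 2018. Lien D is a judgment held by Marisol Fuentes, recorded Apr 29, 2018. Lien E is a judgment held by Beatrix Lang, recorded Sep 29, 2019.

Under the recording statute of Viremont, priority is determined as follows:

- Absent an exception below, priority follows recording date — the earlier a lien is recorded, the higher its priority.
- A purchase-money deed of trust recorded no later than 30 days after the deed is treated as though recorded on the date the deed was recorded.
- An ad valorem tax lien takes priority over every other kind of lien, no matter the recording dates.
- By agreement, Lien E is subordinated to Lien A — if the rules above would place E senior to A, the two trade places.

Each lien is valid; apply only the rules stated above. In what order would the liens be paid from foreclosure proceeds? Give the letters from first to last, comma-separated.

C, A, D, B, E

Effective dates after the stated exceptions: A was recorded 54 days after the deed — beyond 30 days — so no relation-back applies.
C is an ad valorem tax lien and takes priority over every other lien.
The other liens, earliest effective date first: A (Feb 4, 2018), D (Apr 29, 2018), B (Aug 21, 2018), E (Sep 29, 2019).
E is already junior to A, so the subordination agreement changes nothing.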